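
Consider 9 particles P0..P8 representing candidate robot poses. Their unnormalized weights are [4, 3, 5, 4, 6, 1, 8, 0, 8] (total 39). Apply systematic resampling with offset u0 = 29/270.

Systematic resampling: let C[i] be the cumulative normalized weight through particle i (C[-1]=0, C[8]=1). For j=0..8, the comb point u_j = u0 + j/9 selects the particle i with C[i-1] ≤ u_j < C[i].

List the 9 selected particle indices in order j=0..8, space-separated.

1 2 3 4 4 6 6 8 8

C = [4/39, 7/39, 4/13, 16/39, 22/39, 23/39, 31/39, 31/39, 1]
j=0: u_0=29/270 ∈ [4/39, 7/39) → index 1
j=1: u_1=59/270 ∈ [7/39, 4/13) → index 2
j=2: u_2=89/270 ∈ [4/13, 16/39) → index 3
j=3: u_3=119/270 ∈ [16/39, 22/39) → index 4
j=4: u_4=149/270 ∈ [16/39, 22/39) → index 4
j=5: u_5=179/270 ∈ [23/39, 31/39) → index 6
j=6: u_6=209/270 ∈ [23/39, 31/39) → index 6
j=7: u_7=239/270 ∈ [31/39, 1) → index 8
j=8: u_8=269/270 ∈ [31/39, 1) → index 8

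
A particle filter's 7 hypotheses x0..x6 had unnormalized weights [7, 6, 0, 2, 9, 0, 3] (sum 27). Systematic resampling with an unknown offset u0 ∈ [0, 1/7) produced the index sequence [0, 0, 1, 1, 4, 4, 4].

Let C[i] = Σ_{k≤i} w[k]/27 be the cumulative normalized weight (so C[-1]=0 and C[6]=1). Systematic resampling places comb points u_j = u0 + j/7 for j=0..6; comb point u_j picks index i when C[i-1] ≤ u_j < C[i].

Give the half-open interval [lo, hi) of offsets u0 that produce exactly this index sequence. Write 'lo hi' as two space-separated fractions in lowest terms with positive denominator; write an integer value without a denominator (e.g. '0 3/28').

0 2/63

C = [7/27, 13/27, 13/27, 5/9, 8/9, 8/9, 1]
j=0 picked index 0: u0 ∈ [0, 7/27)
j=1 picked index 0: u0 ∈ [-1/7, 22/189)
j=2 picked index 1: u0 ∈ [-5/189, 37/189)
j=3 picked index 1: u0 ∈ [-32/189, 10/189)
j=4 picked index 4: u0 ∈ [-1/63, 20/63)
j=5 picked index 4: u0 ∈ [-10/63, 11/63)
j=6 picked index 4: u0 ∈ [-19/63, 2/63)
intersection: [0, 2/63)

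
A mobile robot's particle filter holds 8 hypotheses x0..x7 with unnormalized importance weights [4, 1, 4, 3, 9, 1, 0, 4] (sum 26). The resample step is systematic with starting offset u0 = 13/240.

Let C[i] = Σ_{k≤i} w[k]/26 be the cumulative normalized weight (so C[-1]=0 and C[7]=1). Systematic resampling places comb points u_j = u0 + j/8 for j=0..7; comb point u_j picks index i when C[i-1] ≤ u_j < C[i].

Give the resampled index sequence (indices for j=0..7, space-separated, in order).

C = [2/13, 5/26, 9/26, 6/13, 21/26, 11/13, 11/13, 1]
j=0: u_0=13/240 ∈ [0, 2/13) → index 0
j=1: u_1=43/240 ∈ [2/13, 5/26) → index 1
j=2: u_2=73/240 ∈ [5/26, 9/26) → index 2
j=3: u_3=103/240 ∈ [9/26, 6/13) → index 3
j=4: u_4=133/240 ∈ [6/13, 21/26) → index 4
j=5: u_5=163/240 ∈ [6/13, 21/26) → index 4
j=6: u_6=193/240 ∈ [6/13, 21/26) → index 4
j=7: u_7=223/240 ∈ [11/13, 1) → index 7

0 1 2 3 4 4 4 7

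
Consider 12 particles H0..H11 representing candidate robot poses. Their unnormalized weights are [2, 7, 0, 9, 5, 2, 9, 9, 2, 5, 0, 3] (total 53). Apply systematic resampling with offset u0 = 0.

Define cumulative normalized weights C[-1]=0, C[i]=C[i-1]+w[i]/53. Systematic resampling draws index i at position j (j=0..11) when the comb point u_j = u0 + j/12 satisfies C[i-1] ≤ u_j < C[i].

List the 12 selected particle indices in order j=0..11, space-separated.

C = [2/53, 9/53, 9/53, 18/53, 23/53, 25/53, 34/53, 43/53, 45/53, 50/53, 50/53, 1]
j=0: u_0=0 ∈ [0, 2/53) → index 0
j=1: u_1=1/12 ∈ [2/53, 9/53) → index 1
j=2: u_2=1/6 ∈ [2/53, 9/53) → index 1
j=3: u_3=1/4 ∈ [9/53, 18/53) → index 3
j=4: u_4=1/3 ∈ [9/53, 18/53) → index 3
j=5: u_5=5/12 ∈ [18/53, 23/53) → index 4
j=6: u_6=1/2 ∈ [25/53, 34/53) → index 6
j=7: u_7=7/12 ∈ [25/53, 34/53) → index 6
j=8: u_8=2/3 ∈ [34/53, 43/53) → index 7
j=9: u_9=3/4 ∈ [34/53, 43/53) → index 7
j=10: u_10=5/6 ∈ [43/53, 45/53) → index 8
j=11: u_11=11/12 ∈ [45/53, 50/53) → index 9

0 1 1 3 3 4 6 6 7 7 8 9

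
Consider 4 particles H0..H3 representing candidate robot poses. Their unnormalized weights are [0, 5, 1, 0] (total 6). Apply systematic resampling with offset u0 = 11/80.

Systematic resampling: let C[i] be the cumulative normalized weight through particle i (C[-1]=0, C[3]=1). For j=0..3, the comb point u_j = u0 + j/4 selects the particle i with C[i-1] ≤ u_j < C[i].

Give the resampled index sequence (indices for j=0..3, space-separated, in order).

C = [0, 5/6, 1, 1]
j=0: u_0=11/80 ∈ [0, 5/6) → index 1
j=1: u_1=31/80 ∈ [0, 5/6) → index 1
j=2: u_2=51/80 ∈ [0, 5/6) → index 1
j=3: u_3=71/80 ∈ [5/6, 1) → index 2

1 1 1 2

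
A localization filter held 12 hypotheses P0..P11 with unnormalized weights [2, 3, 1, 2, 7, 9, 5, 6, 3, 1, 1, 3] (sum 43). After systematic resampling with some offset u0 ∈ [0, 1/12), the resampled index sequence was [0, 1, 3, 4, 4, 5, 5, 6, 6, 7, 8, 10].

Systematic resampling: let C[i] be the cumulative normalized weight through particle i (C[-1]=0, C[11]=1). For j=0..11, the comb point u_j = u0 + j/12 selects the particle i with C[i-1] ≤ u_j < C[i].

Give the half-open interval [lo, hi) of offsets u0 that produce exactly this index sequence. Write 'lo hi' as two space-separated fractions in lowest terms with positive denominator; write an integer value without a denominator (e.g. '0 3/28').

C = [2/43, 5/43, 6/43, 8/43, 15/43, 24/43, 29/43, 35/43, 38/43, 39/43, 40/43, 1]
j=0 picked index 0: u0 ∈ [0, 2/43)
j=1 picked index 1: u0 ∈ [-19/516, 17/516)
j=2 picked index 3: u0 ∈ [-7/258, 5/258)
j=3 picked index 4: u0 ∈ [-11/172, 17/172)
j=4 picked index 4: u0 ∈ [-19/129, 2/129)
j=5 picked index 5: u0 ∈ [-35/516, 73/516)
j=6 picked index 5: u0 ∈ [-13/86, 5/86)
j=7 picked index 6: u0 ∈ [-13/516, 47/516)
j=8 picked index 6: u0 ∈ [-14/129, 1/129)
j=9 picked index 7: u0 ∈ [-13/172, 11/172)
j=10 picked index 8: u0 ∈ [-5/258, 13/258)
j=11 picked index 10: u0 ∈ [-5/516, 7/516)
intersection: [0, 1/129)

0 1/129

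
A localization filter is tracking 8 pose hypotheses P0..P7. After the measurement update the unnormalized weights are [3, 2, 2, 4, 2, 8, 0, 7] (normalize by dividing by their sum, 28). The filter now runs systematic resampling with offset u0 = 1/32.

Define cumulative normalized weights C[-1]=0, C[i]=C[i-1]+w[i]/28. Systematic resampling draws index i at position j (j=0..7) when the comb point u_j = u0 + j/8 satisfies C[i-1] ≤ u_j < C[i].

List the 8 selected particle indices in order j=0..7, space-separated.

C = [3/28, 5/28, 1/4, 11/28, 13/28, 3/4, 3/4, 1]
j=0: u_0=1/32 ∈ [0, 3/28) → index 0
j=1: u_1=5/32 ∈ [3/28, 5/28) → index 1
j=2: u_2=9/32 ∈ [1/4, 11/28) → index 3
j=3: u_3=13/32 ∈ [11/28, 13/28) → index 4
j=4: u_4=17/32 ∈ [13/28, 3/4) → index 5
j=5: u_5=21/32 ∈ [13/28, 3/4) → index 5
j=6: u_6=25/32 ∈ [3/4, 1) → index 7
j=7: u_7=29/32 ∈ [3/4, 1) → index 7

0 1 3 4 5 5 7 7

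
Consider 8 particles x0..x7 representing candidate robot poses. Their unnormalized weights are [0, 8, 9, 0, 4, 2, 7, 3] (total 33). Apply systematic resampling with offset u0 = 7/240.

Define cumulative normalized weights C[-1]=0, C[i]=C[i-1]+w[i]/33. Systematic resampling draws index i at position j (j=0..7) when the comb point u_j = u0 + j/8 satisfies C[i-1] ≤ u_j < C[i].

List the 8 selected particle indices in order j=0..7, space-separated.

C = [0, 8/33, 17/33, 17/33, 7/11, 23/33, 10/11, 1]
j=0: u_0=7/240 ∈ [0, 8/33) → index 1
j=1: u_1=37/240 ∈ [0, 8/33) → index 1
j=2: u_2=67/240 ∈ [8/33, 17/33) → index 2
j=3: u_3=97/240 ∈ [8/33, 17/33) → index 2
j=4: u_4=127/240 ∈ [17/33, 7/11) → index 4
j=5: u_5=157/240 ∈ [7/11, 23/33) → index 5
j=6: u_6=187/240 ∈ [23/33, 10/11) → index 6
j=7: u_7=217/240 ∈ [23/33, 10/11) → index 6

1 1 2 2 4 5 6 6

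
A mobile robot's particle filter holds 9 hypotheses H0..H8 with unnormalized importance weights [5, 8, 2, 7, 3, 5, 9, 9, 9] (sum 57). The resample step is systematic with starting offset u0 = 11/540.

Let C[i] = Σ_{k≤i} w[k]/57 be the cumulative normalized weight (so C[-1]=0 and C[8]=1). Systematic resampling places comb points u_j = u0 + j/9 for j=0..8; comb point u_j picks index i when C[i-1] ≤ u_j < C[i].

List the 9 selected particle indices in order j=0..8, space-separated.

0 1 2 3 5 6 7 7 8

C = [5/57, 13/57, 5/19, 22/57, 25/57, 10/19, 13/19, 16/19, 1]
j=0: u_0=11/540 ∈ [0, 5/57) → index 0
j=1: u_1=71/540 ∈ [5/57, 13/57) → index 1
j=2: u_2=131/540 ∈ [13/57, 5/19) → index 2
j=3: u_3=191/540 ∈ [5/19, 22/57) → index 3
j=4: u_4=251/540 ∈ [25/57, 10/19) → index 5
j=5: u_5=311/540 ∈ [10/19, 13/19) → index 6
j=6: u_6=371/540 ∈ [13/19, 16/19) → index 7
j=7: u_7=431/540 ∈ [13/19, 16/19) → index 7
j=8: u_8=491/540 ∈ [16/19, 1) → index 8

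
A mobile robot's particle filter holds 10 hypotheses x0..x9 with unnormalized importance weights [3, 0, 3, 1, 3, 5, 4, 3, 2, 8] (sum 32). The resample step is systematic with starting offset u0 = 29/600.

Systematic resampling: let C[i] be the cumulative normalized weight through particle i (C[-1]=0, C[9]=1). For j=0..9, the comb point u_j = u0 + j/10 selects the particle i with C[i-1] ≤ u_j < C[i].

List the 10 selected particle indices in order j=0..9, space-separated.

C = [3/32, 3/32, 3/16, 7/32, 5/16, 15/32, 19/32, 11/16, 3/4, 1]
j=0: u_0=29/600 ∈ [0, 3/32) → index 0
j=1: u_1=89/600 ∈ [3/32, 3/16) → index 2
j=2: u_2=149/600 ∈ [7/32, 5/16) → index 4
j=3: u_3=209/600 ∈ [5/16, 15/32) → index 5
j=4: u_4=269/600 ∈ [5/16, 15/32) → index 5
j=5: u_5=329/600 ∈ [15/32, 19/32) → index 6
j=6: u_6=389/600 ∈ [19/32, 11/16) → index 7
j=7: u_7=449/600 ∈ [11/16, 3/4) → index 8
j=8: u_8=509/600 ∈ [3/4, 1) → index 9
j=9: u_9=569/600 ∈ [3/4, 1) → index 9

0 2 4 5 5 6 7 8 9 9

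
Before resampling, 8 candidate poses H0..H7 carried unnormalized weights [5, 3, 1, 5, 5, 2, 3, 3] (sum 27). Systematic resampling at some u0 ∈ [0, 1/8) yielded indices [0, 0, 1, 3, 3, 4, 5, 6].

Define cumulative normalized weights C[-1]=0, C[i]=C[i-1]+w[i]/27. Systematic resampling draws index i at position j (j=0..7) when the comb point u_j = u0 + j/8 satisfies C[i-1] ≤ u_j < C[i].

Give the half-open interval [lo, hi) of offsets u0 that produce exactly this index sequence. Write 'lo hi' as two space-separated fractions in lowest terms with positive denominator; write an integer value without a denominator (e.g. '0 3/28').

0 1/72

C = [5/27, 8/27, 1/3, 14/27, 19/27, 7/9, 8/9, 1]
j=0 picked index 0: u0 ∈ [0, 5/27)
j=1 picked index 0: u0 ∈ [-1/8, 13/216)
j=2 picked index 1: u0 ∈ [-7/108, 5/108)
j=3 picked index 3: u0 ∈ [-1/24, 31/216)
j=4 picked index 3: u0 ∈ [-1/6, 1/54)
j=5 picked index 4: u0 ∈ [-23/216, 17/216)
j=6 picked index 5: u0 ∈ [-5/108, 1/36)
j=7 picked index 6: u0 ∈ [-7/72, 1/72)
intersection: [0, 1/72)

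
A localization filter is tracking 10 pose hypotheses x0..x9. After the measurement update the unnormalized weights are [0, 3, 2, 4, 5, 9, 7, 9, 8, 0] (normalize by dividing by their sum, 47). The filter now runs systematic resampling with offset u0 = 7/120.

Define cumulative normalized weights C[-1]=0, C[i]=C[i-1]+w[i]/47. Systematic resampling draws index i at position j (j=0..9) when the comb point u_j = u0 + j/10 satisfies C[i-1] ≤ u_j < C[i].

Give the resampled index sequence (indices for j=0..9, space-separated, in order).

1 3 4 5 5 6 7 7 8 8

C = [0, 3/47, 5/47, 9/47, 14/47, 23/47, 30/47, 39/47, 1, 1]
j=0: u_0=7/120 ∈ [0, 3/47) → index 1
j=1: u_1=19/120 ∈ [5/47, 9/47) → index 3
j=2: u_2=31/120 ∈ [9/47, 14/47) → index 4
j=3: u_3=43/120 ∈ [14/47, 23/47) → index 5
j=4: u_4=11/24 ∈ [14/47, 23/47) → index 5
j=5: u_5=67/120 ∈ [23/47, 30/47) → index 6
j=6: u_6=79/120 ∈ [30/47, 39/47) → index 7
j=7: u_7=91/120 ∈ [30/47, 39/47) → index 7
j=8: u_8=103/120 ∈ [39/47, 1) → index 8
j=9: u_9=23/24 ∈ [39/47, 1) → index 8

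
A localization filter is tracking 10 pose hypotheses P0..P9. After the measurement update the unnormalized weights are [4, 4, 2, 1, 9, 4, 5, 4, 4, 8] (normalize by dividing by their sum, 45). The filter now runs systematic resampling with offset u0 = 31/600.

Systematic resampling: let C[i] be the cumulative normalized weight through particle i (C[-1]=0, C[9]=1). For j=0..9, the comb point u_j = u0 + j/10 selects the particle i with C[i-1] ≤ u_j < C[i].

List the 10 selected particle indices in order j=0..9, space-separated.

0 1 4 4 5 6 7 8 9 9

C = [4/45, 8/45, 2/9, 11/45, 4/9, 8/15, 29/45, 11/15, 37/45, 1]
j=0: u_0=31/600 ∈ [0, 4/45) → index 0
j=1: u_1=91/600 ∈ [4/45, 8/45) → index 1
j=2: u_2=151/600 ∈ [11/45, 4/9) → index 4
j=3: u_3=211/600 ∈ [11/45, 4/9) → index 4
j=4: u_4=271/600 ∈ [4/9, 8/15) → index 5
j=5: u_5=331/600 ∈ [8/15, 29/45) → index 6
j=6: u_6=391/600 ∈ [29/45, 11/15) → index 7
j=7: u_7=451/600 ∈ [11/15, 37/45) → index 8
j=8: u_8=511/600 ∈ [37/45, 1) → index 9
j=9: u_9=571/600 ∈ [37/45, 1) → index 9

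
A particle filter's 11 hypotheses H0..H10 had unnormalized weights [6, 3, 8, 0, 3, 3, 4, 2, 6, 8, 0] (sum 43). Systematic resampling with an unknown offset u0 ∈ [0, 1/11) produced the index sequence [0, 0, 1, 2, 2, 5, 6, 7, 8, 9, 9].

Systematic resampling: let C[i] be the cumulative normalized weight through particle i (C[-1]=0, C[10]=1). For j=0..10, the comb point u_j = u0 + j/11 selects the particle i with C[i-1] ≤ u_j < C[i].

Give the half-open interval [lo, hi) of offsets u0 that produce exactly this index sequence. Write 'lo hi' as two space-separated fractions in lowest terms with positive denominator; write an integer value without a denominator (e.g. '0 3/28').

5/473 13/473

C = [6/43, 9/43, 17/43, 17/43, 20/43, 23/43, 27/43, 29/43, 35/43, 1, 1]
j=0 picked index 0: u0 ∈ [0, 6/43)
j=1 picked index 0: u0 ∈ [-1/11, 23/473)
j=2 picked index 1: u0 ∈ [-20/473, 13/473)
j=3 picked index 2: u0 ∈ [-30/473, 58/473)
j=4 picked index 2: u0 ∈ [-73/473, 15/473)
j=5 picked index 5: u0 ∈ [5/473, 38/473)
j=6 picked index 6: u0 ∈ [-5/473, 39/473)
j=7 picked index 7: u0 ∈ [-4/473, 18/473)
j=8 picked index 8: u0 ∈ [-25/473, 41/473)
j=9 picked index 9: u0 ∈ [-2/473, 2/11)
j=10 picked index 9: u0 ∈ [-45/473, 1/11)
intersection: [5/473, 13/473)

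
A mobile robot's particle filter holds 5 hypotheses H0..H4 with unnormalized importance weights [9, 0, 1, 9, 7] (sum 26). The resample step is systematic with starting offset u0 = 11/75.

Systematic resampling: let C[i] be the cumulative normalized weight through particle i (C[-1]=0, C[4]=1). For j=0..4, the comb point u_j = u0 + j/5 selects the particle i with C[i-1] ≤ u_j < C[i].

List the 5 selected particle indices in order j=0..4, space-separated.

0 2 3 4 4

C = [9/26, 9/26, 5/13, 19/26, 1]
j=0: u_0=11/75 ∈ [0, 9/26) → index 0
j=1: u_1=26/75 ∈ [9/26, 5/13) → index 2
j=2: u_2=41/75 ∈ [5/13, 19/26) → index 3
j=3: u_3=56/75 ∈ [19/26, 1) → index 4
j=4: u_4=71/75 ∈ [19/26, 1) → index 4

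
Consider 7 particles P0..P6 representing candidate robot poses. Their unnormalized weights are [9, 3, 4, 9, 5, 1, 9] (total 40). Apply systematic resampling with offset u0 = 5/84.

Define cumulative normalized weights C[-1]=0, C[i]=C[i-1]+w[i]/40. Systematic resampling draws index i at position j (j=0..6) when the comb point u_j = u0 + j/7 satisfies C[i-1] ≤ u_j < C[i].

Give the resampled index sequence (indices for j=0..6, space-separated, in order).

0 0 2 3 4 5 6

C = [9/40, 3/10, 2/5, 5/8, 3/4, 31/40, 1]
j=0: u_0=5/84 ∈ [0, 9/40) → index 0
j=1: u_1=17/84 ∈ [0, 9/40) → index 0
j=2: u_2=29/84 ∈ [3/10, 2/5) → index 2
j=3: u_3=41/84 ∈ [2/5, 5/8) → index 3
j=4: u_4=53/84 ∈ [5/8, 3/4) → index 4
j=5: u_5=65/84 ∈ [3/4, 31/40) → index 5
j=6: u_6=11/12 ∈ [31/40, 1) → index 6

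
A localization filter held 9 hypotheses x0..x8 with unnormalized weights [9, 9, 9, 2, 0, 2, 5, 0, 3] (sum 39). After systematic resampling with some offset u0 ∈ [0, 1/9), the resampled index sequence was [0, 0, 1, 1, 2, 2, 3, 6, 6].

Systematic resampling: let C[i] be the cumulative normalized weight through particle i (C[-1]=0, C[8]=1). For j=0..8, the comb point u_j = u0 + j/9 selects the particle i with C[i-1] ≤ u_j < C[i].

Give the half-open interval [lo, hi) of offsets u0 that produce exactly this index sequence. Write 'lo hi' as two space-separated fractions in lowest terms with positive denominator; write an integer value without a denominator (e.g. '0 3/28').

1/39 4/117

C = [3/13, 6/13, 9/13, 29/39, 29/39, 31/39, 12/13, 12/13, 1]
j=0 picked index 0: u0 ∈ [0, 3/13)
j=1 picked index 0: u0 ∈ [-1/9, 14/117)
j=2 picked index 1: u0 ∈ [1/117, 28/117)
j=3 picked index 1: u0 ∈ [-4/39, 5/39)
j=4 picked index 2: u0 ∈ [2/117, 29/117)
j=5 picked index 2: u0 ∈ [-11/117, 16/117)
j=6 picked index 3: u0 ∈ [1/39, 1/13)
j=7 picked index 6: u0 ∈ [2/117, 17/117)
j=8 picked index 6: u0 ∈ [-11/117, 4/117)
intersection: [1/39, 4/117)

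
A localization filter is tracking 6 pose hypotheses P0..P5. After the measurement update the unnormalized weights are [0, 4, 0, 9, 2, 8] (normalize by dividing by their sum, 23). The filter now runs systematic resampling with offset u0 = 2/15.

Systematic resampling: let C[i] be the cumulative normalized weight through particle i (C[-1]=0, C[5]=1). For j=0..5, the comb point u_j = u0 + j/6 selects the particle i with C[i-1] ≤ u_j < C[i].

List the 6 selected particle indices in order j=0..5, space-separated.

C = [0, 4/23, 4/23, 13/23, 15/23, 1]
j=0: u_0=2/15 ∈ [0, 4/23) → index 1
j=1: u_1=3/10 ∈ [4/23, 13/23) → index 3
j=2: u_2=7/15 ∈ [4/23, 13/23) → index 3
j=3: u_3=19/30 ∈ [13/23, 15/23) → index 4
j=4: u_4=4/5 ∈ [15/23, 1) → index 5
j=5: u_5=29/30 ∈ [15/23, 1) → index 5

1 3 3 4 5 5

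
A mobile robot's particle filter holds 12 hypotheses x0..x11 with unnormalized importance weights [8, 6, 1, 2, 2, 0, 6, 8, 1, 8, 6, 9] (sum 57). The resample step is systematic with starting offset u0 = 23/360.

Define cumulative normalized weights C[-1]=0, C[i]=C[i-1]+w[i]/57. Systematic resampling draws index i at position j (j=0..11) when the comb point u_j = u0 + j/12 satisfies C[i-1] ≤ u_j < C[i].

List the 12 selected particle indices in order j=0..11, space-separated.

0 1 1 4 6 7 7 9 9 10 11 11

C = [8/57, 14/57, 5/19, 17/57, 1/3, 1/3, 25/57, 11/19, 34/57, 14/19, 16/19, 1]
j=0: u_0=23/360 ∈ [0, 8/57) → index 0
j=1: u_1=53/360 ∈ [8/57, 14/57) → index 1
j=2: u_2=83/360 ∈ [8/57, 14/57) → index 1
j=3: u_3=113/360 ∈ [17/57, 1/3) → index 4
j=4: u_4=143/360 ∈ [1/3, 25/57) → index 6
j=5: u_5=173/360 ∈ [25/57, 11/19) → index 7
j=6: u_6=203/360 ∈ [25/57, 11/19) → index 7
j=7: u_7=233/360 ∈ [34/57, 14/19) → index 9
j=8: u_8=263/360 ∈ [34/57, 14/19) → index 9
j=9: u_9=293/360 ∈ [14/19, 16/19) → index 10
j=10: u_10=323/360 ∈ [16/19, 1) → index 11
j=11: u_11=353/360 ∈ [16/19, 1) → index 11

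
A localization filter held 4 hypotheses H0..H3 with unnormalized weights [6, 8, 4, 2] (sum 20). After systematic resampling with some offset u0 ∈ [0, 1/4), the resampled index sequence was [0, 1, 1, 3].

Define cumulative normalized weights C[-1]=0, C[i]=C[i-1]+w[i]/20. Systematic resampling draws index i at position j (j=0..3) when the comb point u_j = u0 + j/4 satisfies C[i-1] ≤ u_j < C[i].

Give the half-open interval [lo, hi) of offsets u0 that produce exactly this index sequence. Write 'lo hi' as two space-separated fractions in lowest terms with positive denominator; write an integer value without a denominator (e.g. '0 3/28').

C = [3/10, 7/10, 9/10, 1]
j=0 picked index 0: u0 ∈ [0, 3/10)
j=1 picked index 1: u0 ∈ [1/20, 9/20)
j=2 picked index 1: u0 ∈ [-1/5, 1/5)
j=3 picked index 3: u0 ∈ [3/20, 1/4)
intersection: [3/20, 1/5)

3/20 1/5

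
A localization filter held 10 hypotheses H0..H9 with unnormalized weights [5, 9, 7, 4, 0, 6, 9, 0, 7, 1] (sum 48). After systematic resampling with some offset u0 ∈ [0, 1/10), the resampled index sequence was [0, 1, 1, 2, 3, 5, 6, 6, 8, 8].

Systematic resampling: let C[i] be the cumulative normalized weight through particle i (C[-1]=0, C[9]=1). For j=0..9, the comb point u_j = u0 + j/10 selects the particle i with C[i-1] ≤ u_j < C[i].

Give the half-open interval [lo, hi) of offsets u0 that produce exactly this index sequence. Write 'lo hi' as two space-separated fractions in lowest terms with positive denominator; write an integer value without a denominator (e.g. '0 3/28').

11/240 19/240

C = [5/48, 7/24, 7/16, 25/48, 25/48, 31/48, 5/6, 5/6, 47/48, 1]
j=0 picked index 0: u0 ∈ [0, 5/48)
j=1 picked index 1: u0 ∈ [1/240, 23/120)
j=2 picked index 1: u0 ∈ [-23/240, 11/120)
j=3 picked index 2: u0 ∈ [-1/120, 11/80)
j=4 picked index 3: u0 ∈ [3/80, 29/240)
j=5 picked index 5: u0 ∈ [1/48, 7/48)
j=6 picked index 6: u0 ∈ [11/240, 7/30)
j=7 picked index 6: u0 ∈ [-13/240, 2/15)
j=8 picked index 8: u0 ∈ [1/30, 43/240)
j=9 picked index 8: u0 ∈ [-1/15, 19/240)
intersection: [11/240, 19/240)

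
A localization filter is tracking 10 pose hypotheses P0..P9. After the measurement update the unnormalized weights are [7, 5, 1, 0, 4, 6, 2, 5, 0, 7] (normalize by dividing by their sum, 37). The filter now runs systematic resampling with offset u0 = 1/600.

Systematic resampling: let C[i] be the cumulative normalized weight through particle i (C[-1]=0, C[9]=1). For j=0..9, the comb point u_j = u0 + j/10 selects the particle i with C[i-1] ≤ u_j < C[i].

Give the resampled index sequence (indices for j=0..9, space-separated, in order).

0 0 1 1 4 5 5 7 7 9

C = [7/37, 12/37, 13/37, 13/37, 17/37, 23/37, 25/37, 30/37, 30/37, 1]
j=0: u_0=1/600 ∈ [0, 7/37) → index 0
j=1: u_1=61/600 ∈ [0, 7/37) → index 0
j=2: u_2=121/600 ∈ [7/37, 12/37) → index 1
j=3: u_3=181/600 ∈ [7/37, 12/37) → index 1
j=4: u_4=241/600 ∈ [13/37, 17/37) → index 4
j=5: u_5=301/600 ∈ [17/37, 23/37) → index 5
j=6: u_6=361/600 ∈ [17/37, 23/37) → index 5
j=7: u_7=421/600 ∈ [25/37, 30/37) → index 7
j=8: u_8=481/600 ∈ [25/37, 30/37) → index 7
j=9: u_9=541/600 ∈ [30/37, 1) → index 9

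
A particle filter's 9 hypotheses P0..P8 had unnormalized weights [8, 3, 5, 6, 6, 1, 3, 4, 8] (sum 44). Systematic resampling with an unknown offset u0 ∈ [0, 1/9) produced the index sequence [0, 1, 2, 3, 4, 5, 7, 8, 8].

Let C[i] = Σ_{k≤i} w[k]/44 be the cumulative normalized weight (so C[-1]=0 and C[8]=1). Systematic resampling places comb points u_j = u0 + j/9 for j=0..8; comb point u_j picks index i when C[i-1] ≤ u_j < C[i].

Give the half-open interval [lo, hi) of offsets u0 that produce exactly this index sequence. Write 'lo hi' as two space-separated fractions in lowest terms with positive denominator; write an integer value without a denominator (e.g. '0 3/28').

8/99 41/396

C = [2/11, 1/4, 4/11, 1/2, 7/11, 29/44, 8/11, 9/11, 1]
j=0 picked index 0: u0 ∈ [0, 2/11)
j=1 picked index 1: u0 ∈ [7/99, 5/36)
j=2 picked index 2: u0 ∈ [1/36, 14/99)
j=3 picked index 3: u0 ∈ [1/33, 1/6)
j=4 picked index 4: u0 ∈ [1/18, 19/99)
j=5 picked index 5: u0 ∈ [8/99, 41/396)
j=6 picked index 7: u0 ∈ [2/33, 5/33)
j=7 picked index 8: u0 ∈ [4/99, 2/9)
j=8 picked index 8: u0 ∈ [-7/99, 1/9)
intersection: [8/99, 41/396)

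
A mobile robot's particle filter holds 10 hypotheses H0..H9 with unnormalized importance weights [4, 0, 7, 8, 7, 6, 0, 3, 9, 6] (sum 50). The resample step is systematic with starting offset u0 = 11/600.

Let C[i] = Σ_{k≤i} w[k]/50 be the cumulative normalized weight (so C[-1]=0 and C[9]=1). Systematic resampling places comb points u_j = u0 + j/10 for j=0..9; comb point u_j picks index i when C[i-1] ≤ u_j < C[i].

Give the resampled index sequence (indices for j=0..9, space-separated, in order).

0 2 2 3 4 4 5 8 8 9

C = [2/25, 2/25, 11/50, 19/50, 13/25, 16/25, 16/25, 7/10, 22/25, 1]
j=0: u_0=11/600 ∈ [0, 2/25) → index 0
j=1: u_1=71/600 ∈ [2/25, 11/50) → index 2
j=2: u_2=131/600 ∈ [2/25, 11/50) → index 2
j=3: u_3=191/600 ∈ [11/50, 19/50) → index 3
j=4: u_4=251/600 ∈ [19/50, 13/25) → index 4
j=5: u_5=311/600 ∈ [19/50, 13/25) → index 4
j=6: u_6=371/600 ∈ [13/25, 16/25) → index 5
j=7: u_7=431/600 ∈ [7/10, 22/25) → index 8
j=8: u_8=491/600 ∈ [7/10, 22/25) → index 8
j=9: u_9=551/600 ∈ [22/25, 1) → index 9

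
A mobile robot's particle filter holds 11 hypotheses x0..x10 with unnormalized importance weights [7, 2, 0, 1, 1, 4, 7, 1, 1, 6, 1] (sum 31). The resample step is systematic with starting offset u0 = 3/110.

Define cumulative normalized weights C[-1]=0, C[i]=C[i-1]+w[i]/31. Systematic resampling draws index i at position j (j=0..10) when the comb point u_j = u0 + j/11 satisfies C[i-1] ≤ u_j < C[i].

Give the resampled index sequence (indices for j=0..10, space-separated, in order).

0 0 0 3 5 5 6 6 8 9 9

C = [7/31, 9/31, 9/31, 10/31, 11/31, 15/31, 22/31, 23/31, 24/31, 30/31, 1]
j=0: u_0=3/110 ∈ [0, 7/31) → index 0
j=1: u_1=13/110 ∈ [0, 7/31) → index 0
j=2: u_2=23/110 ∈ [0, 7/31) → index 0
j=3: u_3=3/10 ∈ [9/31, 10/31) → index 3
j=4: u_4=43/110 ∈ [11/31, 15/31) → index 5
j=5: u_5=53/110 ∈ [11/31, 15/31) → index 5
j=6: u_6=63/110 ∈ [15/31, 22/31) → index 6
j=7: u_7=73/110 ∈ [15/31, 22/31) → index 6
j=8: u_8=83/110 ∈ [23/31, 24/31) → index 8
j=9: u_9=93/110 ∈ [24/31, 30/31) → index 9
j=10: u_10=103/110 ∈ [24/31, 30/31) → index 9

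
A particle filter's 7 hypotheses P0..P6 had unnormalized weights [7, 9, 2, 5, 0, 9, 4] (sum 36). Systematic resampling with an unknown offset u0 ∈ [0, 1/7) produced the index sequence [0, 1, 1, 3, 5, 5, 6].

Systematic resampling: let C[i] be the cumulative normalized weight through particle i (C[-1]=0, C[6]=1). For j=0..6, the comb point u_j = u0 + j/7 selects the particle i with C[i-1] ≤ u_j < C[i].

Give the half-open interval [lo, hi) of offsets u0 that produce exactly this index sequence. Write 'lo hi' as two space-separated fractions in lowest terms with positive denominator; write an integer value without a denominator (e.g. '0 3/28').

C = [7/36, 4/9, 1/2, 23/36, 23/36, 8/9, 1]
j=0 picked index 0: u0 ∈ [0, 7/36)
j=1 picked index 1: u0 ∈ [13/252, 19/63)
j=2 picked index 1: u0 ∈ [-23/252, 10/63)
j=3 picked index 3: u0 ∈ [1/14, 53/252)
j=4 picked index 5: u0 ∈ [17/252, 20/63)
j=5 picked index 5: u0 ∈ [-19/252, 11/63)
j=6 picked index 6: u0 ∈ [2/63, 1/7)
intersection: [1/14, 1/7)

1/14 1/7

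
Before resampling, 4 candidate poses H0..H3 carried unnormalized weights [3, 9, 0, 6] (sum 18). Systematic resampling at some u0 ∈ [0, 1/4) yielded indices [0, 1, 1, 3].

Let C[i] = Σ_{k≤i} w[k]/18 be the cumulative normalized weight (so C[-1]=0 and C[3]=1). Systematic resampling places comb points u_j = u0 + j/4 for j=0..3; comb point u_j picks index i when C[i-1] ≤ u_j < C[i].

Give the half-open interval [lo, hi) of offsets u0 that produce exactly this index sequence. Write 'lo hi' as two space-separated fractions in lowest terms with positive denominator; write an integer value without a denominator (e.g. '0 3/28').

C = [1/6, 2/3, 2/3, 1]
j=0 picked index 0: u0 ∈ [0, 1/6)
j=1 picked index 1: u0 ∈ [-1/12, 5/12)
j=2 picked index 1: u0 ∈ [-1/3, 1/6)
j=3 picked index 3: u0 ∈ [-1/12, 1/4)
intersection: [0, 1/6)

0 1/6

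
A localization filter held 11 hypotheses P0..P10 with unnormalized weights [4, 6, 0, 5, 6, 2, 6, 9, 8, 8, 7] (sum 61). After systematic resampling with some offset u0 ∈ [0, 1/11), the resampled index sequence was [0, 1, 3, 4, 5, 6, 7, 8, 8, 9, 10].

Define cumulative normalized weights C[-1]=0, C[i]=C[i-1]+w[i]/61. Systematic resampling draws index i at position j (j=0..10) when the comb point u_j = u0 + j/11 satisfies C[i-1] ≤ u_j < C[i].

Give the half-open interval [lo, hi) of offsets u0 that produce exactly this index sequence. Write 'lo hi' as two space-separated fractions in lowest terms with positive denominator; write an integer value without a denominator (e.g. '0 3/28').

0 9/671

C = [4/61, 10/61, 10/61, 15/61, 21/61, 23/61, 29/61, 38/61, 46/61, 54/61, 1]
j=0 picked index 0: u0 ∈ [0, 4/61)
j=1 picked index 1: u0 ∈ [-17/671, 49/671)
j=2 picked index 3: u0 ∈ [-12/671, 43/671)
j=3 picked index 4: u0 ∈ [-18/671, 48/671)
j=4 picked index 5: u0 ∈ [-13/671, 9/671)
j=5 picked index 6: u0 ∈ [-52/671, 14/671)
j=6 picked index 7: u0 ∈ [-47/671, 52/671)
j=7 picked index 8: u0 ∈ [-9/671, 79/671)
j=8 picked index 8: u0 ∈ [-70/671, 18/671)
j=9 picked index 9: u0 ∈ [-43/671, 45/671)
j=10 picked index 10: u0 ∈ [-16/671, 1/11)
intersection: [0, 9/671)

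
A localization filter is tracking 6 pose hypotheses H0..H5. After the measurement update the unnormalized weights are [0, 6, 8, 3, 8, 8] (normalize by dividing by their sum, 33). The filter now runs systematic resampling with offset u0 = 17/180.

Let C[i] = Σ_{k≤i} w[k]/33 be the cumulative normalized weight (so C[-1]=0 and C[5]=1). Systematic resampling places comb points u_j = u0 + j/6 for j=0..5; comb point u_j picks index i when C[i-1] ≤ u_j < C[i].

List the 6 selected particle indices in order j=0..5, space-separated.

C = [0, 2/11, 14/33, 17/33, 25/33, 1]
j=0: u_0=17/180 ∈ [0, 2/11) → index 1
j=1: u_1=47/180 ∈ [2/11, 14/33) → index 2
j=2: u_2=77/180 ∈ [14/33, 17/33) → index 3
j=3: u_3=107/180 ∈ [17/33, 25/33) → index 4
j=4: u_4=137/180 ∈ [25/33, 1) → index 5
j=5: u_5=167/180 ∈ [25/33, 1) → index 5

1 2 3 4 5 5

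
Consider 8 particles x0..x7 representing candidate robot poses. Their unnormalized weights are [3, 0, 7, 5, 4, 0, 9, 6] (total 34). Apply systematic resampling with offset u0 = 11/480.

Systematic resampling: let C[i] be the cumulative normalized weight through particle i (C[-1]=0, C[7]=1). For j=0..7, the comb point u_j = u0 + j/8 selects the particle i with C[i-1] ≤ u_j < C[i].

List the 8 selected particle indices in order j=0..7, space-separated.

C = [3/34, 3/34, 5/17, 15/34, 19/34, 19/34, 14/17, 1]
j=0: u_0=11/480 ∈ [0, 3/34) → index 0
j=1: u_1=71/480 ∈ [3/34, 5/17) → index 2
j=2: u_2=131/480 ∈ [3/34, 5/17) → index 2
j=3: u_3=191/480 ∈ [5/17, 15/34) → index 3
j=4: u_4=251/480 ∈ [15/34, 19/34) → index 4
j=5: u_5=311/480 ∈ [19/34, 14/17) → index 6
j=6: u_6=371/480 ∈ [19/34, 14/17) → index 6
j=7: u_7=431/480 ∈ [14/17, 1) → index 7

0 2 2 3 4 6 6 7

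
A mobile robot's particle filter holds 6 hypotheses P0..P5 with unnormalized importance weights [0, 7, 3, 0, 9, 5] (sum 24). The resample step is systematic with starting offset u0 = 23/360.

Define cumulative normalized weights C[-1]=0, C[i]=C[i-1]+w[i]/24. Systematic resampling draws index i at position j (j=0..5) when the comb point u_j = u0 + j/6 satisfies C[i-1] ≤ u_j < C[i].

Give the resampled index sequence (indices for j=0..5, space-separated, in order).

C = [0, 7/24, 5/12, 5/12, 19/24, 1]
j=0: u_0=23/360 ∈ [0, 7/24) → index 1
j=1: u_1=83/360 ∈ [0, 7/24) → index 1
j=2: u_2=143/360 ∈ [7/24, 5/12) → index 2
j=3: u_3=203/360 ∈ [5/12, 19/24) → index 4
j=4: u_4=263/360 ∈ [5/12, 19/24) → index 4
j=5: u_5=323/360 ∈ [19/24, 1) → index 5

1 1 2 4 4 5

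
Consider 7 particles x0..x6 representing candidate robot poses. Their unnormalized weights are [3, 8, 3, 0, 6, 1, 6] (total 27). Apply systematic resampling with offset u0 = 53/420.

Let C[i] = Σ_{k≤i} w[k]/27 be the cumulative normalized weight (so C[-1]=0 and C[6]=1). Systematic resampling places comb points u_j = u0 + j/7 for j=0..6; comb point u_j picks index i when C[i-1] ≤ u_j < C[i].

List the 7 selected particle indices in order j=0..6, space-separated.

C = [1/9, 11/27, 14/27, 14/27, 20/27, 7/9, 1]
j=0: u_0=53/420 ∈ [1/9, 11/27) → index 1
j=1: u_1=113/420 ∈ [1/9, 11/27) → index 1
j=2: u_2=173/420 ∈ [11/27, 14/27) → index 2
j=3: u_3=233/420 ∈ [14/27, 20/27) → index 4
j=4: u_4=293/420 ∈ [14/27, 20/27) → index 4
j=5: u_5=353/420 ∈ [7/9, 1) → index 6
j=6: u_6=59/60 ∈ [7/9, 1) → index 6

1 1 2 4 4 6 6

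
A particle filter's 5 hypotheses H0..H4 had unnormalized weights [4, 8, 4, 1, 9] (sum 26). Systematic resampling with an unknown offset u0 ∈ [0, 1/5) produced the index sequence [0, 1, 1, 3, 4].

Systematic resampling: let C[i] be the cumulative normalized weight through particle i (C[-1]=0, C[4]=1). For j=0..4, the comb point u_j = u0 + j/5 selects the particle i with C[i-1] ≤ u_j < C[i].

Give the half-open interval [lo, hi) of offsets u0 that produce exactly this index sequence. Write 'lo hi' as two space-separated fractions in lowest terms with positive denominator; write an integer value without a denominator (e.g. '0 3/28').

C = [2/13, 6/13, 8/13, 17/26, 1]
j=0 picked index 0: u0 ∈ [0, 2/13)
j=1 picked index 1: u0 ∈ [-3/65, 17/65)
j=2 picked index 1: u0 ∈ [-16/65, 4/65)
j=3 picked index 3: u0 ∈ [1/65, 7/130)
j=4 picked index 4: u0 ∈ [-19/130, 1/5)
intersection: [1/65, 7/130)

1/65 7/130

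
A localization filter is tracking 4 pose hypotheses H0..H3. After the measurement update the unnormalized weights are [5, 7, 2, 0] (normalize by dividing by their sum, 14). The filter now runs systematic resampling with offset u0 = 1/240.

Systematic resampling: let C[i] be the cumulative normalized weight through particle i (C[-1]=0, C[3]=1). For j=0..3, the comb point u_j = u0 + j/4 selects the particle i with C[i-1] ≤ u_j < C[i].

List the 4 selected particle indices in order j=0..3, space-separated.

C = [5/14, 6/7, 1, 1]
j=0: u_0=1/240 ∈ [0, 5/14) → index 0
j=1: u_1=61/240 ∈ [0, 5/14) → index 0
j=2: u_2=121/240 ∈ [5/14, 6/7) → index 1
j=3: u_3=181/240 ∈ [5/14, 6/7) → index 1

0 0 1 1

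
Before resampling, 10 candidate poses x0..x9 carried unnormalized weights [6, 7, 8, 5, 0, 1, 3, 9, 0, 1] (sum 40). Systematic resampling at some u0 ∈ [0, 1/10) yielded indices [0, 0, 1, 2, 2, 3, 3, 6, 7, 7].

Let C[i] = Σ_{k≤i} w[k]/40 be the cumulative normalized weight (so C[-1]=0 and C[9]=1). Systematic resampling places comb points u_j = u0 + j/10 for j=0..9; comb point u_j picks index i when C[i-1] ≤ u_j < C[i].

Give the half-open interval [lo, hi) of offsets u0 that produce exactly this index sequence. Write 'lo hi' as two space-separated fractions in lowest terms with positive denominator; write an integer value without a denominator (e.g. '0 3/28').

C = [3/20, 13/40, 21/40, 13/20, 13/20, 27/40, 3/4, 39/40, 39/40, 1]
j=0 picked index 0: u0 ∈ [0, 3/20)
j=1 picked index 0: u0 ∈ [-1/10, 1/20)
j=2 picked index 1: u0 ∈ [-1/20, 1/8)
j=3 picked index 2: u0 ∈ [1/40, 9/40)
j=4 picked index 2: u0 ∈ [-3/40, 1/8)
j=5 picked index 3: u0 ∈ [1/40, 3/20)
j=6 picked index 3: u0 ∈ [-3/40, 1/20)
j=7 picked index 6: u0 ∈ [-1/40, 1/20)
j=8 picked index 7: u0 ∈ [-1/20, 7/40)
j=9 picked index 7: u0 ∈ [-3/20, 3/40)
intersection: [1/40, 1/20)

1/40 1/20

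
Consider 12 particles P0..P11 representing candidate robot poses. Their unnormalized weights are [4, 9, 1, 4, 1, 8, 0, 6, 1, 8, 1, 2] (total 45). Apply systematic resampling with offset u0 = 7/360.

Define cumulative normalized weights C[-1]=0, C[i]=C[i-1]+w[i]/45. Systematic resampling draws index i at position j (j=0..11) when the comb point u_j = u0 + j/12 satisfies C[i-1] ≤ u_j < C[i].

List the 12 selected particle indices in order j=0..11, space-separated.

0 1 1 1 3 5 5 7 7 9 9 10

C = [4/45, 13/45, 14/45, 2/5, 19/45, 3/5, 3/5, 11/15, 34/45, 14/15, 43/45, 1]
j=0: u_0=7/360 ∈ [0, 4/45) → index 0
j=1: u_1=37/360 ∈ [4/45, 13/45) → index 1
j=2: u_2=67/360 ∈ [4/45, 13/45) → index 1
j=3: u_3=97/360 ∈ [4/45, 13/45) → index 1
j=4: u_4=127/360 ∈ [14/45, 2/5) → index 3
j=5: u_5=157/360 ∈ [19/45, 3/5) → index 5
j=6: u_6=187/360 ∈ [19/45, 3/5) → index 5
j=7: u_7=217/360 ∈ [3/5, 11/15) → index 7
j=8: u_8=247/360 ∈ [3/5, 11/15) → index 7
j=9: u_9=277/360 ∈ [34/45, 14/15) → index 9
j=10: u_10=307/360 ∈ [34/45, 14/15) → index 9
j=11: u_11=337/360 ∈ [14/15, 43/45) → index 10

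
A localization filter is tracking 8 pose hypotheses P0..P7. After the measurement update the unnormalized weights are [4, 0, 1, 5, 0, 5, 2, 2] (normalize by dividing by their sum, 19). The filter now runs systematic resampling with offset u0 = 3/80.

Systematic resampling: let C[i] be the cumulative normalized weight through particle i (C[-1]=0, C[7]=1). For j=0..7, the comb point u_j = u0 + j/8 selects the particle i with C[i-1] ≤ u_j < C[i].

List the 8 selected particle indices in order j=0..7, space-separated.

0 0 3 3 5 5 5 7

C = [4/19, 4/19, 5/19, 10/19, 10/19, 15/19, 17/19, 1]
j=0: u_0=3/80 ∈ [0, 4/19) → index 0
j=1: u_1=13/80 ∈ [0, 4/19) → index 0
j=2: u_2=23/80 ∈ [5/19, 10/19) → index 3
j=3: u_3=33/80 ∈ [5/19, 10/19) → index 3
j=4: u_4=43/80 ∈ [10/19, 15/19) → index 5
j=5: u_5=53/80 ∈ [10/19, 15/19) → index 5
j=6: u_6=63/80 ∈ [10/19, 15/19) → index 5
j=7: u_7=73/80 ∈ [17/19, 1) → index 7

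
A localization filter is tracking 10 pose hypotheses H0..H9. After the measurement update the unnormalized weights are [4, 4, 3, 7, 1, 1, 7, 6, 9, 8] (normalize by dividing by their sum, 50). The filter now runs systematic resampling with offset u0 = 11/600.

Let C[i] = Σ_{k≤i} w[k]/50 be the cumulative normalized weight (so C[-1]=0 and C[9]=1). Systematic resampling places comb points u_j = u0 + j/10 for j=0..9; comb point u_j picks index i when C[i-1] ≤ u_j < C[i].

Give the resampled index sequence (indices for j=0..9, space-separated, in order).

C = [2/25, 4/25, 11/50, 9/25, 19/50, 2/5, 27/50, 33/50, 21/25, 1]
j=0: u_0=11/600 ∈ [0, 2/25) → index 0
j=1: u_1=71/600 ∈ [2/25, 4/25) → index 1
j=2: u_2=131/600 ∈ [4/25, 11/50) → index 2
j=3: u_3=191/600 ∈ [11/50, 9/25) → index 3
j=4: u_4=251/600 ∈ [2/5, 27/50) → index 6
j=5: u_5=311/600 ∈ [2/5, 27/50) → index 6
j=6: u_6=371/600 ∈ [27/50, 33/50) → index 7
j=7: u_7=431/600 ∈ [33/50, 21/25) → index 8
j=8: u_8=491/600 ∈ [33/50, 21/25) → index 8
j=9: u_9=551/600 ∈ [21/25, 1) → index 9

0 1 2 3 6 6 7 8 8 9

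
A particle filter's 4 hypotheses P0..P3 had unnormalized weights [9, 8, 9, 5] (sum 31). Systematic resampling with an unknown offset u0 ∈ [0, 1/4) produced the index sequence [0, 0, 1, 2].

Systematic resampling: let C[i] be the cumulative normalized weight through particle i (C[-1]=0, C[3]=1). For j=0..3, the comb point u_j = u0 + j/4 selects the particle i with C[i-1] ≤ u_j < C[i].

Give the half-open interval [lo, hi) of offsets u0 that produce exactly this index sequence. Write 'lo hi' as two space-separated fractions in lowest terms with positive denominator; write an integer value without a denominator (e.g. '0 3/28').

C = [9/31, 17/31, 26/31, 1]
j=0 picked index 0: u0 ∈ [0, 9/31)
j=1 picked index 0: u0 ∈ [-1/4, 5/124)
j=2 picked index 1: u0 ∈ [-13/62, 3/62)
j=3 picked index 2: u0 ∈ [-25/124, 11/124)
intersection: [0, 5/124)

0 5/124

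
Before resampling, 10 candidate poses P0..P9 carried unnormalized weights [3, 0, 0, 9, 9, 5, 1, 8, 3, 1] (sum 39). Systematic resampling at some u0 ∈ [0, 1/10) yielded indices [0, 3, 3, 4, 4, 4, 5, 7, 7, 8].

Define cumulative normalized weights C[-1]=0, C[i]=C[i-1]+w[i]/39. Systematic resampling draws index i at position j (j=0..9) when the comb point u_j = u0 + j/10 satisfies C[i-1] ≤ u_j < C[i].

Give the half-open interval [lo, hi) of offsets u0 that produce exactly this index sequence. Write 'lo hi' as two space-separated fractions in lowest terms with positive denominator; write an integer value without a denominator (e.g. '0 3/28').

C = [1/13, 1/13, 1/13, 4/13, 7/13, 2/3, 9/13, 35/39, 38/39, 1]
j=0 picked index 0: u0 ∈ [0, 1/13)
j=1 picked index 3: u0 ∈ [-3/130, 27/130)
j=2 picked index 3: u0 ∈ [-8/65, 7/65)
j=3 picked index 4: u0 ∈ [1/130, 31/130)
j=4 picked index 4: u0 ∈ [-6/65, 9/65)
j=5 picked index 4: u0 ∈ [-5/26, 1/26)
j=6 picked index 5: u0 ∈ [-4/65, 1/15)
j=7 picked index 7: u0 ∈ [-1/130, 77/390)
j=8 picked index 7: u0 ∈ [-7/65, 19/195)
j=9 picked index 8: u0 ∈ [-1/390, 29/390)
intersection: [1/130, 1/26)

1/130 1/26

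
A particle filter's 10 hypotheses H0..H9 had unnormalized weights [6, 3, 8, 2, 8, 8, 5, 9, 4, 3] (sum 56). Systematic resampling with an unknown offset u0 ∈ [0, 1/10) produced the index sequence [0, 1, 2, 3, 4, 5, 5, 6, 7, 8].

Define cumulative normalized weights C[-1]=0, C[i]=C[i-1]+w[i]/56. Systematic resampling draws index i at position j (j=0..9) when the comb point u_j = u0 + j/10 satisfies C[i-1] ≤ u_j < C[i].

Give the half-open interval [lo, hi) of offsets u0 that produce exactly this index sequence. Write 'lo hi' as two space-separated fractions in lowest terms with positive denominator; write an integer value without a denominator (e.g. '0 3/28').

1/140 1/70

C = [3/28, 9/56, 17/56, 19/56, 27/56, 5/8, 5/7, 7/8, 53/56, 1]
j=0 picked index 0: u0 ∈ [0, 3/28)
j=1 picked index 1: u0 ∈ [1/140, 17/280)
j=2 picked index 2: u0 ∈ [-11/280, 29/280)
j=3 picked index 3: u0 ∈ [1/280, 11/280)
j=4 picked index 4: u0 ∈ [-17/280, 23/280)
j=5 picked index 5: u0 ∈ [-1/56, 1/8)
j=6 picked index 5: u0 ∈ [-33/280, 1/40)
j=7 picked index 6: u0 ∈ [-3/40, 1/70)
j=8 picked index 7: u0 ∈ [-3/35, 3/40)
j=9 picked index 8: u0 ∈ [-1/40, 13/280)
intersection: [1/140, 1/70)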